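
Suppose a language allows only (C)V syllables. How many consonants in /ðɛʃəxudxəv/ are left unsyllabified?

2

The consonants /d/, /v/ cannot be parsed into a legal (C)V syllable (no codas are permitted; onsets are limited to one consonant).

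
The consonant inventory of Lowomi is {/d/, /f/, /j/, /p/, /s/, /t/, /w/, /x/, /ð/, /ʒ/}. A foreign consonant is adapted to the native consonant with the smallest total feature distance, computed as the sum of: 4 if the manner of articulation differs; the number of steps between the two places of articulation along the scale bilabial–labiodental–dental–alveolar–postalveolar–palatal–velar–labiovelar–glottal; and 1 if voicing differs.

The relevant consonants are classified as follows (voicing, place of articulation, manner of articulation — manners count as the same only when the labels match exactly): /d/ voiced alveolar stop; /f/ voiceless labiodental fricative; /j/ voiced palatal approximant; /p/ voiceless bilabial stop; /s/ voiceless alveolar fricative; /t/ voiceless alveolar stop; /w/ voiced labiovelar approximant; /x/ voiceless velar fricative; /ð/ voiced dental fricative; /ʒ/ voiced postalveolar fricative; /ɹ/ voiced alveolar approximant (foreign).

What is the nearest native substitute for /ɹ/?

j

/j/ is closest: same manner (approximant), place distance 2 (alveolar→palatal), same voicing; total 2. Next closest is /d/ at distance 4.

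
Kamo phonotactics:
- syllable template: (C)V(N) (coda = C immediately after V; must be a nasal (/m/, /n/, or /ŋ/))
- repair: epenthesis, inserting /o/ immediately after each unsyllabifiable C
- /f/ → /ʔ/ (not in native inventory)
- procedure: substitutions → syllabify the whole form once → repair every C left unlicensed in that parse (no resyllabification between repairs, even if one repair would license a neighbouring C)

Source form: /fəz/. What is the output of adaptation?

Substitution: /f/ → /ʔ/, giving /ʔəz/.
Syllabifying with onset maximization leaves /z/ stranded (only a nasal (/m/, /n/, or /ŋ/) is licensed in coda position; onsets are limited to one consonant).
Epenthesis after each stranded consonant: /z/ → /zo/.

ʔəzo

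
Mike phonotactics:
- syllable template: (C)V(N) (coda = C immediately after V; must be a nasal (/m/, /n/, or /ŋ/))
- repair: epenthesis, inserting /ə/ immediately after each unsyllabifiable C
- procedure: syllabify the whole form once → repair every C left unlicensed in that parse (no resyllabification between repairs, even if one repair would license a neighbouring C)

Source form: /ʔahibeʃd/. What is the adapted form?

ʔahibeʃədə

Syllabifying with onset maximization leaves /ʃ/, /d/ stranded (only a nasal (/m/, /n/, or /ŋ/) is licensed in coda position; onsets are limited to one consonant).
Inserting the epenthetic vowel yields /ʃ/ → /ʃə/, /d/ → /də/.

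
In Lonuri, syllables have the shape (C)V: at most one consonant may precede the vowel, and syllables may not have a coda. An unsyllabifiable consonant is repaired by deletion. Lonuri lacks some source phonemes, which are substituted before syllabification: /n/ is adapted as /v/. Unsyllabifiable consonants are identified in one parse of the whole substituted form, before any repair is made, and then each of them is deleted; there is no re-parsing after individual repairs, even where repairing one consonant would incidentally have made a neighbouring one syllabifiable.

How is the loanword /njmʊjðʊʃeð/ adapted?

mʊðʊʃe

Substitution: /n/ → /v/, giving /vjmʊjðʊʃeð/.
The consonants /v/, /j/, /j/, /ð/ cannot be parsed into a legal (C)V syllable (no codas are permitted; onsets are limited to one consonant).
Deleting the stranded consonants removes /v/, /j/, /j/, /ð/.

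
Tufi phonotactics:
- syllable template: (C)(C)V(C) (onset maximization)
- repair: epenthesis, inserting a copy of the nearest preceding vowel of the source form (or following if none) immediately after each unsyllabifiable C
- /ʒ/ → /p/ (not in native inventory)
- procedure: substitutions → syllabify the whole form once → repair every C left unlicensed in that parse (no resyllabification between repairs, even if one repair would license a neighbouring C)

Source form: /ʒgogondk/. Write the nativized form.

pgogondoko

Substitution: /ʒ/ → /p/, giving /pgogondk/.
Under (C)(C)V(C), the unsyllabifiable consonants are /d/, /k/ (at most one coda consonant is licensed; onsets may contain at most 2 consonants).
Each unlicensed consonant becomes the onset of a new syllable: /d/ → /do/, /k/ → /ko/.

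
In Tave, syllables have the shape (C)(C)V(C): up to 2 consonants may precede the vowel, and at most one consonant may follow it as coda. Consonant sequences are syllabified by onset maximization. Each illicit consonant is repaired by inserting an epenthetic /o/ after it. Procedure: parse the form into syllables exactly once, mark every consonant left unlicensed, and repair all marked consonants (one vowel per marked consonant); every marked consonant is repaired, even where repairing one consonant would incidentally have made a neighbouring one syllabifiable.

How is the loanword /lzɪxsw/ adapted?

Under (C)(C)V(C), the unsyllabifiable consonants are /s/, /w/ (at most one coda consonant is licensed; onsets may contain at most 2 consonants).
Each unlicensed consonant becomes the onset of a new syllable: /s/ → /so/, /w/ → /wo/.

lzɪxsowo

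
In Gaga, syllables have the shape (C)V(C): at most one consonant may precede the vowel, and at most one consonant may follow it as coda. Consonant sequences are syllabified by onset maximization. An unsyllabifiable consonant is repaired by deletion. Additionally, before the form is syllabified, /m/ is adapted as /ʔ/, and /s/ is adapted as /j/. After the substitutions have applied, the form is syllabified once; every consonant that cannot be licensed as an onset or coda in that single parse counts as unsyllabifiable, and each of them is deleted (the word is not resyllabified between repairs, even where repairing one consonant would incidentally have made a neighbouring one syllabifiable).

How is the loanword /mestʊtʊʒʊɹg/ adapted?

Substitution: /m/ → /ʔ/, /s/ → /j/, giving /ʔejtʊtʊʒʊɹg/.
The consonants /g/ cannot be parsed into a legal (C)V(C) syllable (at most one coda consonant is licensed; onsets are limited to one consonant).
Deletion applies to /g/.

ʔejtʊtʊʒʊɹ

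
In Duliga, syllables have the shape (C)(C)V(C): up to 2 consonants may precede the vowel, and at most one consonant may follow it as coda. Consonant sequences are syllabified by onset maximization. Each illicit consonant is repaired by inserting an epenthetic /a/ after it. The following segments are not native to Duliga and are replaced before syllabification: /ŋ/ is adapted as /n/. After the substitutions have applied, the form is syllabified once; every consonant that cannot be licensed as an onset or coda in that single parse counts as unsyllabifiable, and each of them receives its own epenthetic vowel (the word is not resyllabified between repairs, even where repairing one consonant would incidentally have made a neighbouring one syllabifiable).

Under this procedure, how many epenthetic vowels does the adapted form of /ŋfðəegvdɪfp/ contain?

2

After substitution the input is /nfðəegvdɪfp/.
The unsyllabifiable consonants are /n/, /p/; each receives one epenthetic vowel.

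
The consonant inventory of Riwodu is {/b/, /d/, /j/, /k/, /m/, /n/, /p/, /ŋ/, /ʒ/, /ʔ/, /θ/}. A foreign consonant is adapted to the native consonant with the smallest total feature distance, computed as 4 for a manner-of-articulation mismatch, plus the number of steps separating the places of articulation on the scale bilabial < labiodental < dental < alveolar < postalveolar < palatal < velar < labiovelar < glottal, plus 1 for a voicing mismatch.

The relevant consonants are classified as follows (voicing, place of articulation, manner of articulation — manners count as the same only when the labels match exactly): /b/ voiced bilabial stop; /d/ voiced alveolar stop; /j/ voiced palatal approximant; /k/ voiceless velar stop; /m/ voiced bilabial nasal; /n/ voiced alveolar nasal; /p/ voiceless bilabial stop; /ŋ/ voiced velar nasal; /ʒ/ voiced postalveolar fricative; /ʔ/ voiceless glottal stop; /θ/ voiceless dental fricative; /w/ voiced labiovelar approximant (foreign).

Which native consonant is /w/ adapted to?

/j/ is closest: same manner (approximant), place distance 2 (labiovelar→palatal), same voicing; total 2. Next closest is /ŋ/ at distance 5.

j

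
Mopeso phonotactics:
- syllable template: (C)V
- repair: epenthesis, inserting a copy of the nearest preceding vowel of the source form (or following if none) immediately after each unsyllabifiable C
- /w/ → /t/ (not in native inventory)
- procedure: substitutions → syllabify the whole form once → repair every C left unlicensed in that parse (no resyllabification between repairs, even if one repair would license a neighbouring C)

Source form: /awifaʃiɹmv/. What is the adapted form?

Substitution: /w/ → /t/, giving /atifaʃiɹmv/.
Under (C)V, the unsyllabifiable consonants are /ɹ/, /m/, /v/ (no codas are permitted; onsets are limited to one consonant).
Inserting the epenthetic vowel yields /ɹ/ → /ɹi/, /m/ → /mi/, /v/ → /vi/.

atifaʃiɹimivi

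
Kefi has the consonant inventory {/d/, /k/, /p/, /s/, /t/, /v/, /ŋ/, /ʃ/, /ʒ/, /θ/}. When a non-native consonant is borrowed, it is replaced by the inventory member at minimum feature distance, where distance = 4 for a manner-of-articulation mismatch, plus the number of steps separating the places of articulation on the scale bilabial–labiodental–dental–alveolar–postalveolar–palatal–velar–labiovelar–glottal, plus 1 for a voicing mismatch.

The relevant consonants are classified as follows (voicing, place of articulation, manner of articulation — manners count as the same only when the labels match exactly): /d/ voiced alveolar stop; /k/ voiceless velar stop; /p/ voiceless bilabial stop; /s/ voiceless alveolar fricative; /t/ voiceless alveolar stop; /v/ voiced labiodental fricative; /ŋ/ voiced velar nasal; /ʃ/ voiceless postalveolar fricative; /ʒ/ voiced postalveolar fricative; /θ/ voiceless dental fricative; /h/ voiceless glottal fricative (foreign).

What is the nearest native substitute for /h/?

/ʃ/ is closest: same manner (fricative), place distance 4 (glottal→postalveolar), same voicing; total 4. Next closest is /s/ at distance 5.

ʃ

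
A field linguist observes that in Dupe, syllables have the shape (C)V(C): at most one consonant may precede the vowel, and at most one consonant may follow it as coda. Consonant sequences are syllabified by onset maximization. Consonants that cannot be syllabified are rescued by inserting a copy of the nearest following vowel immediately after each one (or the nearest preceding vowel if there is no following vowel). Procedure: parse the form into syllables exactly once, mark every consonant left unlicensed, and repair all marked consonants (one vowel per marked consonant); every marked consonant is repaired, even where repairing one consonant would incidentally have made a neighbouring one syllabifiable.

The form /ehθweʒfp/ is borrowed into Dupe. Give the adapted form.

ehθeweʒfepe

The consonants /θ/, /f/, /p/ cannot be parsed into a legal (C)V(C) syllable (at most one coda consonant is licensed; onsets are limited to one consonant).
Each unlicensed consonant becomes the onset of a new syllable: /θ/ → /θe/, /f/ → /fe/, /p/ → /pe/.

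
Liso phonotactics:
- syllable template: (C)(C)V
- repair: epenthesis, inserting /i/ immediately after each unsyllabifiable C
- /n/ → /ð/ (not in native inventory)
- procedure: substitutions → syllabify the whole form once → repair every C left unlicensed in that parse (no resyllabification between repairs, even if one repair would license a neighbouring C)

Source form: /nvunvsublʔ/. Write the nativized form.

Substitution: /n/ → /ð/, giving /ðvuðvsublʔ/.
Syllabifying with onset maximization leaves /ð/, /b/, /l/, /ʔ/ stranded (no codas are permitted; onsets may contain at most 2 consonants).
Epenthesis after each stranded consonant: /ð/ → /ði/, /b/ → /bi/, /l/ → /li/, /ʔ/ → /ʔi/.

ðvuðivsubiliʔi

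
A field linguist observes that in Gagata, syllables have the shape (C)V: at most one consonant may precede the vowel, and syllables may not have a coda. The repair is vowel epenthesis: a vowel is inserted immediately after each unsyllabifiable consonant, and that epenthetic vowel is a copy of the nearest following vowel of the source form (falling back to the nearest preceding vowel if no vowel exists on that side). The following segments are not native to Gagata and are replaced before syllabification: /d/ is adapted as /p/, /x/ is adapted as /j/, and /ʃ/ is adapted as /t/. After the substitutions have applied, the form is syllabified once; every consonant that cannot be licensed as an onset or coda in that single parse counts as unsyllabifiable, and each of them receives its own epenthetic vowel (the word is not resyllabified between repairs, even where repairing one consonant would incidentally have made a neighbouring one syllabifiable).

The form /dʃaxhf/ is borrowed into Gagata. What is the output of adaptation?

Substitution: /d/ → /p/, /ʃ/ → /t/, /x/ → /j/, giving /ptajhf/.
Syllabifying with onset maximization leaves /p/, /j/, /h/, /f/ stranded (no codas are permitted; onsets are limited to one consonant).
Inserting the epenthetic vowel yields /p/ → /pa/, /j/ → /ja/, /h/ → /ha/, /f/ → /fa/.

patajahafa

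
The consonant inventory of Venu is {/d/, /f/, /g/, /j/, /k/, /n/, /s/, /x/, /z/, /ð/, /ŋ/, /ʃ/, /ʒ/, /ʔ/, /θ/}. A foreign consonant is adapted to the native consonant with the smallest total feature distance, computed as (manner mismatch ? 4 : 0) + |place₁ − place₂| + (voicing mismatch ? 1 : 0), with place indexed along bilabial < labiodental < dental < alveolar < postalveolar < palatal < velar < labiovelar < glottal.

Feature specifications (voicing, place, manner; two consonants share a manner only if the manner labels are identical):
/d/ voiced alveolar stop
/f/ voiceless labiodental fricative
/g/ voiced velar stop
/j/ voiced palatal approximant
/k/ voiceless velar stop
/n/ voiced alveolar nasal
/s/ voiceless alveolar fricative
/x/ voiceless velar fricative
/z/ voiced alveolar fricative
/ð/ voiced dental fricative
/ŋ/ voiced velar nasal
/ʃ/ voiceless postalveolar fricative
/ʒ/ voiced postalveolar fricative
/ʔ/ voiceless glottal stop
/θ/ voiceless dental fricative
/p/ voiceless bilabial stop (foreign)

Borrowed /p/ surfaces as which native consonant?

/d/ is closest: same manner (stop), place distance 3 (bilabial→alveolar), voicing differs (+1); total 4. Next closest is /f/ at distance 5.

d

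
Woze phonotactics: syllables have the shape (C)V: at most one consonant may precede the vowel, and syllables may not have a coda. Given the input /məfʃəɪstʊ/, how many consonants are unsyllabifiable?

2

The consonants /f/, /s/ cannot be parsed into a legal (C)V syllable (no codas are permitted; onsets are limited to one consonant).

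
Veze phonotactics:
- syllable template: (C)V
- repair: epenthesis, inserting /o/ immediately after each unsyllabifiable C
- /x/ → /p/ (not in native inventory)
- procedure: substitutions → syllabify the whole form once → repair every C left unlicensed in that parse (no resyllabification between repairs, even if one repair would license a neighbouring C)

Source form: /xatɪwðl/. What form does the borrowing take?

Substitution: /x/ → /p/, giving /patɪwðl/.
The consonants /w/, /ð/, /l/ cannot be parsed into a legal (C)V syllable (no codas are permitted; onsets are limited to one consonant).
Inserting the epenthetic vowel yields /w/ → /wo/, /ð/ → /ðo/, /l/ → /lo/.

patɪwoðolo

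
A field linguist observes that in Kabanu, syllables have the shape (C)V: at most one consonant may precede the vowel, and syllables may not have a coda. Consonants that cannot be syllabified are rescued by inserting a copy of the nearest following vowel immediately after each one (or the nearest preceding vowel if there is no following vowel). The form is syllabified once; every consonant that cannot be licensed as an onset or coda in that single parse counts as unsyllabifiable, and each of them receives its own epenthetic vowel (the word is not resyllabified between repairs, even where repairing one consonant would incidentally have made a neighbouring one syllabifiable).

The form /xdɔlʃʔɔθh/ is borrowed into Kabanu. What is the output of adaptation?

xɔdɔlɔʃɔʔɔθɔhɔ

Syllabifying with onset maximization leaves /x/, /l/, /ʃ/, /θ/, /h/ stranded (no codas are permitted; onsets are limited to one consonant).
Inserting the epenthetic vowel yields /x/ → /xɔ/, /l/ → /lɔ/, /ʃ/ → /ʃɔ/, /θ/ → /θɔ/, /h/ → /hɔ/.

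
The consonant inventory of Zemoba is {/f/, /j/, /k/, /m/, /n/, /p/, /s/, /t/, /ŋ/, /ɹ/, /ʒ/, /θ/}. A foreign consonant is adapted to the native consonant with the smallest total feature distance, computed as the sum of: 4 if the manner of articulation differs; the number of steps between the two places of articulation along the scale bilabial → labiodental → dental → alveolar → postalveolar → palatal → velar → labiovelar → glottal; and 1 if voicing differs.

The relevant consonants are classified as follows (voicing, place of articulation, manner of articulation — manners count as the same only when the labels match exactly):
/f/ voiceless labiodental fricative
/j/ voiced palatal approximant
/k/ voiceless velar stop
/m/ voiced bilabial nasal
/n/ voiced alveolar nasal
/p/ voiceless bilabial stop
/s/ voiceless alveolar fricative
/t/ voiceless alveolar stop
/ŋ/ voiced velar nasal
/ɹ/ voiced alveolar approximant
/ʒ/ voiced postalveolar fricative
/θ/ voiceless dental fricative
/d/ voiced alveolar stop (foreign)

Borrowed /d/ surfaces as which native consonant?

t

/t/ is closest: same manner (stop), place distance 0 (alveolar→alveolar), voicing differs (+1); total 1. Next closest is /k/ at distance 4.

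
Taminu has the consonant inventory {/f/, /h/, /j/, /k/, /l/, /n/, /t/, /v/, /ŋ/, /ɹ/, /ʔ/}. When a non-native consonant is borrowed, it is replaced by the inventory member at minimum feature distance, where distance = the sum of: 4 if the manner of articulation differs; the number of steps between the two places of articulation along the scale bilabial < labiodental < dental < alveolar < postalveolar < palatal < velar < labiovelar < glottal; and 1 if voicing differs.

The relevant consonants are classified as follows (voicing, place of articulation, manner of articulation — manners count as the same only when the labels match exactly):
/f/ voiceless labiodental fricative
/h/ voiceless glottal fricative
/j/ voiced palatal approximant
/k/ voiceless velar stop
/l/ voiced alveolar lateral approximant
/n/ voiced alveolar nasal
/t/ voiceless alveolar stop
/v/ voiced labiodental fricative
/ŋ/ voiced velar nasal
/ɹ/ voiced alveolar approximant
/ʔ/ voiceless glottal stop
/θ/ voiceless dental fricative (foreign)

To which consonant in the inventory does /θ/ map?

f

/f/ is closest: same manner (fricative), place distance 1 (dental→labiodental), same voicing; total 1. Next closest is /v/ at distance 2.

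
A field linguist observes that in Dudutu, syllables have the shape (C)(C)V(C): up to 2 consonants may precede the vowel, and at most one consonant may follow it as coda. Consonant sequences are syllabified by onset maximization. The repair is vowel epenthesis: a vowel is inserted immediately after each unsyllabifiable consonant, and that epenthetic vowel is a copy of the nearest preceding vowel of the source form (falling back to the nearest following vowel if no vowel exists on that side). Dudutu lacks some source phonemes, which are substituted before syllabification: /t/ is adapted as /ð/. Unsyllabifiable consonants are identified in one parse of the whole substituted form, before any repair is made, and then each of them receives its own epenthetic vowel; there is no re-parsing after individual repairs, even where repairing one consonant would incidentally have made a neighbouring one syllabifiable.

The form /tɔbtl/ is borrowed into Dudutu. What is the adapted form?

Substitution: /t/ → /ð/, giving /ðɔbðl/.
Syllabifying with onset maximization leaves /ð/, /l/ stranded (at most one coda consonant is licensed; onsets may contain at most 2 consonants).
Each unlicensed consonant becomes the onset of a new syllable: /ð/ → /ðɔ/, /l/ → /lɔ/.

ðɔbðɔlɔ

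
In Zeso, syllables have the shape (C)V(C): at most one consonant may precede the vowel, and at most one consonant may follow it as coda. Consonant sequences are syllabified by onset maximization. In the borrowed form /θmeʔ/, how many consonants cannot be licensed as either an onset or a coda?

1

Under (C)V(C), the unsyllabifiable consonants are /θ/ (at most one coda consonant is licensed; onsets are limited to one consonant).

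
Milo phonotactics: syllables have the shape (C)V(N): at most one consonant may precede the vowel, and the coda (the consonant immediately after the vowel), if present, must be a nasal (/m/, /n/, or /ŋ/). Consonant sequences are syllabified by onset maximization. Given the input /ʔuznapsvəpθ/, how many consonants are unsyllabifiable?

The consonants /z/, /p/, /s/, /p/, /θ/ cannot be parsed into a legal (C)V(N) syllable (only a nasal (/m/, /n/, or /ŋ/) is licensed in coda position; onsets are limited to one consonant).

5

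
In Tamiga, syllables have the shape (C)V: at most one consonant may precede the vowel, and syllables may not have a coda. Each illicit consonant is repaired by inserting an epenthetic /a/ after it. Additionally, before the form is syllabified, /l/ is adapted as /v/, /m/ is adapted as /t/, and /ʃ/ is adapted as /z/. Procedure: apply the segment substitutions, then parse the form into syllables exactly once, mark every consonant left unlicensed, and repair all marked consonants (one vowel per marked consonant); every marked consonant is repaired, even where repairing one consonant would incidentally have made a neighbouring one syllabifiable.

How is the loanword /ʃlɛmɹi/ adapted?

zavɛtaɹi

Substitution: /ʃ/ → /z/, /l/ → /v/, /m/ → /t/, giving /zvɛtɹi/.
The consonants /z/, /t/ cannot be parsed into a legal (C)V syllable (no codas are permitted; onsets are limited to one consonant).
Epenthesis after each stranded consonant: /z/ → /za/, /t/ → /ta/.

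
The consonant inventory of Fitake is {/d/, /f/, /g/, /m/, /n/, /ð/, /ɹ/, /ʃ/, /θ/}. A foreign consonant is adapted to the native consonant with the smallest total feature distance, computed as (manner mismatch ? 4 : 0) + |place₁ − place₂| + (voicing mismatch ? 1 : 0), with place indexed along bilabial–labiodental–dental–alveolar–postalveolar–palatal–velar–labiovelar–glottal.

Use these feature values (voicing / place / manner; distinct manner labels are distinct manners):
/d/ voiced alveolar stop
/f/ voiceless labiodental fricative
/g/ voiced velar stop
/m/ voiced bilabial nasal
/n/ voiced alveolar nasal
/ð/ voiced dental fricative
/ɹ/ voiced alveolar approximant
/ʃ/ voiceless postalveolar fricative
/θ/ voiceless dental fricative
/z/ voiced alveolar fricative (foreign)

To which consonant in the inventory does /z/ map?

/ð/ is closest: same manner (fricative), place distance 1 (alveolar→dental), same voicing; total 1. Next closest is /ʃ/ at distance 2.

ð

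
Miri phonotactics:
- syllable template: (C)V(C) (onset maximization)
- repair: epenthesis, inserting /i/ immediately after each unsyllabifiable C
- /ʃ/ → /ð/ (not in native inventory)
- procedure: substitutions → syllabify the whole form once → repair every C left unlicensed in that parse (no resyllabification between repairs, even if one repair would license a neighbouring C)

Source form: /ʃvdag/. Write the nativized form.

ðividag

Substitution: /ʃ/ → /ð/, giving /ðvdag/.
The consonants /ð/, /v/ cannot be parsed into a legal (C)V(C) syllable (at most one coda consonant is licensed; onsets are limited to one consonant).
Each unlicensed consonant becomes the onset of a new syllable: /ð/ → /ði/, /v/ → /vi/.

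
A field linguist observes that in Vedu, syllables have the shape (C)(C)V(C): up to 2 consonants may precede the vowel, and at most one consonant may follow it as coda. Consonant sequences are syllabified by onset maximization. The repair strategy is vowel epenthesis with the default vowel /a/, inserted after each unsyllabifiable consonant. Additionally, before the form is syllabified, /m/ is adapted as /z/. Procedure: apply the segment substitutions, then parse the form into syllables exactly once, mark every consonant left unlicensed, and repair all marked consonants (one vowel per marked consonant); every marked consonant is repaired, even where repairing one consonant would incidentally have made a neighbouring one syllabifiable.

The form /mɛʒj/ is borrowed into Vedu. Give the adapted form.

zɛʒja

Substitution: /m/ → /z/, giving /zɛʒj/.
Under (C)(C)V(C), the unsyllabifiable consonants are /j/ (at most one coda consonant is licensed; onsets may contain at most 2 consonants).
Epenthesis after each stranded consonant: /j/ → /ja/.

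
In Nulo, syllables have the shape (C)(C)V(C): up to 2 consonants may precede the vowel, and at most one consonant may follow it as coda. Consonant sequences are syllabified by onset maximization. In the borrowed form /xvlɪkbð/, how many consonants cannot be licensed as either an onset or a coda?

3

Syllabifying with onset maximization leaves /x/, /b/, /ð/ stranded (at most one coda consonant is licensed; onsets may contain at most 2 consonants).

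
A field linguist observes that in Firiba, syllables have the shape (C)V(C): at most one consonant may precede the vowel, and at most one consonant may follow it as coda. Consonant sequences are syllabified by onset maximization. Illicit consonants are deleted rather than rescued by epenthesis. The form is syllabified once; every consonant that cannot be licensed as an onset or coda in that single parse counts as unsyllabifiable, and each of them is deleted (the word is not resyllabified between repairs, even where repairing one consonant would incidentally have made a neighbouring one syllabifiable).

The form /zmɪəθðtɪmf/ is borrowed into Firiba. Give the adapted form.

mɪəθtɪm

Syllabifying with onset maximization leaves /z/, /ð/, /f/ stranded (at most one coda consonant is licensed; onsets are limited to one consonant).
Deletion applies to /z/, /ð/, /f/.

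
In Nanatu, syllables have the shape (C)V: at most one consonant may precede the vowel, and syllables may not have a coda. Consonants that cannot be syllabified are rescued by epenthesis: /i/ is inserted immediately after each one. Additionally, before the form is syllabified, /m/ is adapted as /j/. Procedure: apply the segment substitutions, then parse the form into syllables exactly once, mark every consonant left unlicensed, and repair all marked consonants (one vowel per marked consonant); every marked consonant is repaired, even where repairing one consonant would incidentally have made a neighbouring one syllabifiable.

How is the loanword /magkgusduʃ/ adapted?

Substitution: /m/ → /j/, giving /jagkgusduʃ/.
The consonants /g/, /k/, /s/, /ʃ/ cannot be parsed into a legal (C)V syllable (no codas are permitted; onsets are limited to one consonant).
Epenthesis after each stranded consonant: /g/ → /gi/, /k/ → /ki/, /s/ → /si/, /ʃ/ → /ʃi/.

jagikigusiduʃi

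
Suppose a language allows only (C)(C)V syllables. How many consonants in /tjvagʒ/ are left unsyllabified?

The consonants /t/, /g/, /ʒ/ cannot be parsed into a legal (C)(C)V syllable (no codas are permitted; onsets may contain at most 2 consonants).

3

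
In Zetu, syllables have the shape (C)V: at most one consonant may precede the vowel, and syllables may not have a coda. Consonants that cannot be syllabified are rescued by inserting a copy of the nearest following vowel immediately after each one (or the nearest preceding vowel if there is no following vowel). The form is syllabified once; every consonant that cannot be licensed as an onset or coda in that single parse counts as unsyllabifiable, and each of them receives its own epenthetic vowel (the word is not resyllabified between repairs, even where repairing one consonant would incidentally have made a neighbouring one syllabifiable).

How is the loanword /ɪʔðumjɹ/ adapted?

ɪʔuðumujuɹu

Under (C)V, the unsyllabifiable consonants are /ʔ/, /m/, /j/, /ɹ/ (no codas are permitted; onsets are limited to one consonant).
Each unlicensed consonant becomes the onset of a new syllable: /ʔ/ → /ʔu/, /m/ → /mu/, /j/ → /ju/, /ɹ/ → /ɹu/.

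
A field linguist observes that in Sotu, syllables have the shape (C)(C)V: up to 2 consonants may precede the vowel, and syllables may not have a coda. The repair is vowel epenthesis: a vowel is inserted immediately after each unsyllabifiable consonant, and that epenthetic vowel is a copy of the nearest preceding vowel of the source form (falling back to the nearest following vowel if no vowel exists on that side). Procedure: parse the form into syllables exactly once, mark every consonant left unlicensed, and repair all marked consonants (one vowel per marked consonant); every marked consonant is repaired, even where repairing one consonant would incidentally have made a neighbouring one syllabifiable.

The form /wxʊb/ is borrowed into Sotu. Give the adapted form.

wxʊbʊ

The consonants /b/ cannot be parsed into a legal (C)(C)V syllable (no codas are permitted; onsets may contain at most 2 consonants).
Inserting the epenthetic vowel yields /b/ → /bʊ/.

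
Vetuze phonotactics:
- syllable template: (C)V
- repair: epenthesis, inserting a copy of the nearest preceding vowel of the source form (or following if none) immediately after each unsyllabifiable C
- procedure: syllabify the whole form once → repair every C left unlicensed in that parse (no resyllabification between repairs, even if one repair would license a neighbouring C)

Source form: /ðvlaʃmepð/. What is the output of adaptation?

ðavalaʃamepeðe

Syllabifying with onset maximization leaves /ð/, /v/, /ʃ/, /p/, /ð/ stranded (no codas are permitted; onsets are limited to one consonant).
Inserting the epenthetic vowel yields /ð/ → /ða/, /v/ → /va/, /ʃ/ → /ʃa/, /p/ → /pe/, /ð/ → /ðe/.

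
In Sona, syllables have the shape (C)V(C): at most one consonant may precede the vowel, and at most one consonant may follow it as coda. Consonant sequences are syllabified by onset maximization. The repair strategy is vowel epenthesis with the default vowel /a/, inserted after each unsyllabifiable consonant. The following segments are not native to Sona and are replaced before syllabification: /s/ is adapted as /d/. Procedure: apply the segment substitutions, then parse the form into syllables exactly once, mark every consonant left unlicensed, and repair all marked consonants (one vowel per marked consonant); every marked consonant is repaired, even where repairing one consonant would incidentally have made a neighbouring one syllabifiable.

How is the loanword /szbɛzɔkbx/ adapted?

Substitution: /s/ → /d/, giving /dzbɛzɔkbx/.
Under (C)V(C), the unsyllabifiable consonants are /d/, /z/, /b/, /x/ (at most one coda consonant is licensed; onsets are limited to one consonant).
Inserting the epenthetic vowel yields /d/ → /da/, /z/ → /za/, /b/ → /ba/, /x/ → /xa/.

dazabɛzɔkbaxa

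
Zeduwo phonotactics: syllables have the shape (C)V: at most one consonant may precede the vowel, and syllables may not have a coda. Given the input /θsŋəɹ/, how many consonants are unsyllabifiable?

3

Under (C)V, the unsyllabifiable consonants are /θ/, /s/, /ɹ/ (no codas are permitted; onsets are limited to one consonant).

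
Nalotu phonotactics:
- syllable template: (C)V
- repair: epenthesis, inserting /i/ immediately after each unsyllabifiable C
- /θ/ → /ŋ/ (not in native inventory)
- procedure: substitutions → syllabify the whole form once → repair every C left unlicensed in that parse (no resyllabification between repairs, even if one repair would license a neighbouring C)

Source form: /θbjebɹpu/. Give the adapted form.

ŋibijebiɹipu

Substitution: /θ/ → /ŋ/, giving /ŋbjebɹpu/.
The consonants /ŋ/, /b/, /b/, /ɹ/ cannot be parsed into a legal (C)V syllable (no codas are permitted; onsets are limited to one consonant).
Each unlicensed consonant becomes the onset of a new syllable: /ŋ/ → /ŋi/, /b/ → /bi/, /b/ → /bi/, /ɹ/ → /ɹi/.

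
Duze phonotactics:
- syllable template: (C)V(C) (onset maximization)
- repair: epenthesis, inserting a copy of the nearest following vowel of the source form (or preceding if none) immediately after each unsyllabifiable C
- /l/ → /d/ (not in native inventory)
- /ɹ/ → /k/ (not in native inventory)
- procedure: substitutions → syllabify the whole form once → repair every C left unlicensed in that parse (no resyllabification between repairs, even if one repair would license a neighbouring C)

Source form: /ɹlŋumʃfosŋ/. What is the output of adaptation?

kuduŋumʃofosŋo

Substitution: /ɹ/ → /k/, /l/ → /d/, giving /kdŋumʃfosŋ/.
Under (C)V(C), the unsyllabifiable consonants are /k/, /d/, /ʃ/, /ŋ/ (at most one coda consonant is licensed; onsets are limited to one consonant).
Inserting the epenthetic vowel yields /k/ → /ku/, /d/ → /du/, /ʃ/ → /ʃo/, /ŋ/ → /ŋo/.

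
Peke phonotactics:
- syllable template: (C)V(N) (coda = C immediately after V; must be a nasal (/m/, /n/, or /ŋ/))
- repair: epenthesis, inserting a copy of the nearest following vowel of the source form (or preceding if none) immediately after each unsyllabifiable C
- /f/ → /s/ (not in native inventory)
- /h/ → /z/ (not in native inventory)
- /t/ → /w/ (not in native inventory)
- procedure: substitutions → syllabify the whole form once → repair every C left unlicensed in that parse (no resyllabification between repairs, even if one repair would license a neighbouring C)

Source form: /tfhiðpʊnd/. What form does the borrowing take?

Substitution: /t/ → /w/, /f/ → /s/, /h/ → /z/, giving /wsziðpʊnd/.
Syllabifying with onset maximization leaves /w/, /s/, /ð/, /d/ stranded (only a nasal (/m/, /n/, or /ŋ/) is licensed in coda position; onsets are limited to one consonant).
Inserting the epenthetic vowel yields /w/ → /wi/, /s/ → /si/, /ð/ → /ðʊ/, /d/ → /dʊ/.

wisiziðʊpʊndʊ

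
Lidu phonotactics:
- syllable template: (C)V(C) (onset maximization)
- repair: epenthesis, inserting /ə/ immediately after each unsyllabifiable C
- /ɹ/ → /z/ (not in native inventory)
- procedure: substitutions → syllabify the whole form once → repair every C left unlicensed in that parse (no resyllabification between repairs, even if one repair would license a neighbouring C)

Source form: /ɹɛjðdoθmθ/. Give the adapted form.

zɛjðədoθməθə

Substitution: /ɹ/ → /z/, giving /zɛjðdoθmθ/.
Syllabifying with onset maximization leaves /ð/, /m/, /θ/ stranded (at most one coda consonant is licensed; onsets are limited to one consonant).
Each unlicensed consonant becomes the onset of a new syllable: /ð/ → /ðə/, /m/ → /mə/, /θ/ → /θə/.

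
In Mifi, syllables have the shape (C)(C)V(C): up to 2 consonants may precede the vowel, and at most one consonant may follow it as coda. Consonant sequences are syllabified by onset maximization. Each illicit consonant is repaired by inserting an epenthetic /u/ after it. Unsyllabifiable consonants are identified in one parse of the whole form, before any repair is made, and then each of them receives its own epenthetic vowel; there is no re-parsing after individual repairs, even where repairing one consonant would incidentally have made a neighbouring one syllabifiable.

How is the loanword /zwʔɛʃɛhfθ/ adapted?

zuwʔɛʃɛhfuθu

Under (C)(C)V(C), the unsyllabifiable consonants are /z/, /f/, /θ/ (at most one coda consonant is licensed; onsets may contain at most 2 consonants).
Each unlicensed consonant becomes the onset of a new syllable: /z/ → /zu/, /f/ → /fu/, /θ/ → /θu/.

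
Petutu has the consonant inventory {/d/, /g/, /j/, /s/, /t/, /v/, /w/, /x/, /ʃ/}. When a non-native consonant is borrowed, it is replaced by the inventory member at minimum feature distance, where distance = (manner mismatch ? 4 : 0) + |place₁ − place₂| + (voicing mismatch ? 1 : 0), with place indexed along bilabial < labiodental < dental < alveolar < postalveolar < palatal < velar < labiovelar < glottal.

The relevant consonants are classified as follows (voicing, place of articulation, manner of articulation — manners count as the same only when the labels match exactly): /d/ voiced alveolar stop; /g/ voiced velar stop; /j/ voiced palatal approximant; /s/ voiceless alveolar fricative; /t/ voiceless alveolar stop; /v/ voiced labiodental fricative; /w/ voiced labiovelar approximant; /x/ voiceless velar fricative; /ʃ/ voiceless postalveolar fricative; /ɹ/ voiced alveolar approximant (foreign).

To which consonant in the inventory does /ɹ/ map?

j

/j/ is closest: same manner (approximant), place distance 2 (alveolar→palatal), same voicing; total 2. Next closest is /d/ at distance 4.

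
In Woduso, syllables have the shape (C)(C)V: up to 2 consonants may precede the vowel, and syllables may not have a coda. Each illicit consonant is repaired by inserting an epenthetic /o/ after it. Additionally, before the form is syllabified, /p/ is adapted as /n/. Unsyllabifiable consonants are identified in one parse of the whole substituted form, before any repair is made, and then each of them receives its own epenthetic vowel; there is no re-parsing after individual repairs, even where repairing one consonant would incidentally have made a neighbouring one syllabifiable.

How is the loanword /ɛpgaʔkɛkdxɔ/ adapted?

Substitution: /p/ → /n/, giving /ɛngaʔkɛkdxɔ/.
Syllabifying with onset maximization leaves /k/ stranded (no codas are permitted; onsets may contain at most 2 consonants).
Inserting the epenthetic vowel yields /k/ → /ko/.

ɛngaʔkɛkodxɔ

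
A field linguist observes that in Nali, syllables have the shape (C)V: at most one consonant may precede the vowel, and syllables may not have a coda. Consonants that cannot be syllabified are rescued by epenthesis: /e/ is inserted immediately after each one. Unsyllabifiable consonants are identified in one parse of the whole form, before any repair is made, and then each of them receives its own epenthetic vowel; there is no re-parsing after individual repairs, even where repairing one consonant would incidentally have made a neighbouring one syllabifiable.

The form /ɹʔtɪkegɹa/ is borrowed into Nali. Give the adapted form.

ɹeʔetɪkegeɹa

The consonants /ɹ/, /ʔ/, /g/ cannot be parsed into a legal (C)V syllable (no codas are permitted; onsets are limited to one consonant).
Epenthesis after each stranded consonant: /ɹ/ → /ɹe/, /ʔ/ → /ʔe/, /g/ → /ge/.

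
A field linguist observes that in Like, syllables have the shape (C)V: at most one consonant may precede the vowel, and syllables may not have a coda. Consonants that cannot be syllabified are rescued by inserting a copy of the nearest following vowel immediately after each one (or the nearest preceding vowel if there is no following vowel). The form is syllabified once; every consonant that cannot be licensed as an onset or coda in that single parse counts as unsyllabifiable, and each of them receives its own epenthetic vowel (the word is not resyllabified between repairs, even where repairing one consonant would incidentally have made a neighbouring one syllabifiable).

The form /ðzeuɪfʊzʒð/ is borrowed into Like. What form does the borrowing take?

The consonants /ð/, /z/, /ʒ/, /ð/ cannot be parsed into a legal (C)V syllable (no codas are permitted; onsets are limited to one consonant).
Each unlicensed consonant becomes the onset of a new syllable: /ð/ → /ðe/, /z/ → /zʊ/, /ʒ/ → /ʒʊ/, /ð/ → /ðʊ/.

ðezeuɪfʊzʊʒʊðʊ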